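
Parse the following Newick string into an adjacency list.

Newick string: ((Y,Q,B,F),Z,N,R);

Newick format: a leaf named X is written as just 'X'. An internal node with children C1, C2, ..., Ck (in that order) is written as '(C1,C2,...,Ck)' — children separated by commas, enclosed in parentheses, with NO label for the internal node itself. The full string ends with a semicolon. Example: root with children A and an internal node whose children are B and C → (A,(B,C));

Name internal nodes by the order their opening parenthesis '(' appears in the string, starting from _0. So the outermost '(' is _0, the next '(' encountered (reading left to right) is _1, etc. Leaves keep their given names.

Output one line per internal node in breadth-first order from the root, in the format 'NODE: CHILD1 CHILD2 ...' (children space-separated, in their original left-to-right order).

Answer: _0: _1 Z N R
_1: Y Q B F

Derivation:
Input: ((Y,Q,B,F),Z,N,R);
Scanning left-to-right, naming '(' by encounter order:
  pos 0: '(' -> open internal node _0 (depth 1)
  pos 1: '(' -> open internal node _1 (depth 2)
  pos 9: ')' -> close internal node _1 (now at depth 1)
  pos 16: ')' -> close internal node _0 (now at depth 0)
Total internal nodes: 2
BFS adjacency from root:
  _0: _1 Z N R
  _1: Y Q B F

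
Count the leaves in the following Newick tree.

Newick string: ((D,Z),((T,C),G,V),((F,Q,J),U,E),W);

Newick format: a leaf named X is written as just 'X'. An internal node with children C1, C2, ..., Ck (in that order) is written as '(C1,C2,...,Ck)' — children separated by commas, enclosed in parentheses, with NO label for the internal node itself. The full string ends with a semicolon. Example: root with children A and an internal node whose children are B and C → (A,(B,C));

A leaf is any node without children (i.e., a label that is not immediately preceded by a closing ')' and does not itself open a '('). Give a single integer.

Newick: ((D,Z),((T,C),G,V),((F,Q,J),U,E),W);
Scan left-to-right; a leaf is any maximal label run not followed by '(':
  pos 2: leaf 'D' → count = 1
  pos 4: leaf 'Z' → count = 2
  pos 9: leaf 'T' → count = 3
  pos 11: leaf 'C' → count = 4
  pos 14: leaf 'G' → count = 5
  pos 16: leaf 'V' → count = 6
  pos 21: leaf 'F' → count = 7
  pos 23: leaf 'Q' → count = 8
  pos 25: leaf 'J' → count = 9
  pos 28: leaf 'U' → count = 10
  pos 30: leaf 'E' → count = 11
  pos 33: leaf 'W' → count = 12
Total leaves: 12

Answer: 12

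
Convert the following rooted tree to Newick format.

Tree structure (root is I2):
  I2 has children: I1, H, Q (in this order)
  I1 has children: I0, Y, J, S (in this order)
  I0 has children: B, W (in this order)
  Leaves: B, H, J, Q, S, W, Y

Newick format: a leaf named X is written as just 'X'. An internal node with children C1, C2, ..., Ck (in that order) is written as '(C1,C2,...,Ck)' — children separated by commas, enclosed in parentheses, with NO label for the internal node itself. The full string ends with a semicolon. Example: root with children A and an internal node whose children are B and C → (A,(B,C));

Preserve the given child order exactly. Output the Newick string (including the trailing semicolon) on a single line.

Answer: (((B,W),Y,J,S),H,Q);

Derivation:
internal I2 with children ['I1', 'H', 'Q']
  internal I1 with children ['I0', 'Y', 'J', 'S']
    internal I0 with children ['B', 'W']
      leaf 'B' → 'B'
      leaf 'W' → 'W'
    → '(B,W)'
    leaf 'Y' → 'Y'
    leaf 'J' → 'J'
    leaf 'S' → 'S'
  → '((B,W),Y,J,S)'
  leaf 'H' → 'H'
  leaf 'Q' → 'Q'
→ '(((B,W),Y,J,S),H,Q)'
Final: (((B,W),Y,J,S),H,Q);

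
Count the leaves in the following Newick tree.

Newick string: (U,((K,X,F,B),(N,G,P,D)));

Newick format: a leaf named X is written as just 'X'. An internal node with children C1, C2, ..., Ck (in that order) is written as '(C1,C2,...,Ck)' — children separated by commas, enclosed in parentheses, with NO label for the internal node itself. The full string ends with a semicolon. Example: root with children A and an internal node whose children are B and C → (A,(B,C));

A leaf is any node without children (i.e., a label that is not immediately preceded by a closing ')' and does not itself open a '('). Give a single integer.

Newick: (U,((K,X,F,B),(N,G,P,D)));
Scan left-to-right; a leaf is any maximal label run not followed by '(':
  pos 1: leaf 'U' → count = 1
  pos 5: leaf 'K' → count = 2
  pos 7: leaf 'X' → count = 3
  pos 9: leaf 'F' → count = 4
  pos 11: leaf 'B' → count = 5
  pos 15: leaf 'N' → count = 6
  pos 17: leaf 'G' → count = 7
  pos 19: leaf 'P' → count = 8
  pos 21: leaf 'D' → count = 9
Total leaves: 9

Answer: 9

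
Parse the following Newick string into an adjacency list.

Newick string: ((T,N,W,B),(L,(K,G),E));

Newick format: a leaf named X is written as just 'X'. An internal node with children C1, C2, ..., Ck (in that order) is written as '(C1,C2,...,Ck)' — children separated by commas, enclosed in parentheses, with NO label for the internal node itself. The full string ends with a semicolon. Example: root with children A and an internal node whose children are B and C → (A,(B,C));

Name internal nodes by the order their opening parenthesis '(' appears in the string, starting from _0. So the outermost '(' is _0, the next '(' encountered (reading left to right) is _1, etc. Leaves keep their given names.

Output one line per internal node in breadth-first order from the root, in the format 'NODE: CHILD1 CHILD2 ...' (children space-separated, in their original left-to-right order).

Answer: _0: _1 _2
_1: T N W B
_2: L _3 E
_3: K G

Derivation:
Input: ((T,N,W,B),(L,(K,G),E));
Scanning left-to-right, naming '(' by encounter order:
  pos 0: '(' -> open internal node _0 (depth 1)
  pos 1: '(' -> open internal node _1 (depth 2)
  pos 9: ')' -> close internal node _1 (now at depth 1)
  pos 11: '(' -> open internal node _2 (depth 2)
  pos 14: '(' -> open internal node _3 (depth 3)
  pos 18: ')' -> close internal node _3 (now at depth 2)
  pos 21: ')' -> close internal node _2 (now at depth 1)
  pos 22: ')' -> close internal node _0 (now at depth 0)
Total internal nodes: 4
BFS adjacency from root:
  _0: _1 _2
  _1: T N W B
  _2: L _3 E
  _3: K G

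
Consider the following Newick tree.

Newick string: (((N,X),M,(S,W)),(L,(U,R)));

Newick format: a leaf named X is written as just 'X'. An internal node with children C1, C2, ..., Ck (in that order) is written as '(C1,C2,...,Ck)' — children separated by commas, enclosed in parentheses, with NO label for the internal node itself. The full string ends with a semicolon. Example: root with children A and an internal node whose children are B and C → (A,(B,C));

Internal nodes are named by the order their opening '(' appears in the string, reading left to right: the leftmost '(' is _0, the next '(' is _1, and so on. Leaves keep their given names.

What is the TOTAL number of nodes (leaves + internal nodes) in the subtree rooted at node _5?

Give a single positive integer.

Newick: (((N,X),M,(S,W)),(L,(U,R)));
Locate _5: it is the '(' at position 20 (the 6th '(' reading left to right).
Query: subtree rooted at _5
_5: subtree_size = 1 + 2
  U: subtree_size = 1 + 0
  R: subtree_size = 1 + 0
Total subtree size of _5: 3

Answer: 3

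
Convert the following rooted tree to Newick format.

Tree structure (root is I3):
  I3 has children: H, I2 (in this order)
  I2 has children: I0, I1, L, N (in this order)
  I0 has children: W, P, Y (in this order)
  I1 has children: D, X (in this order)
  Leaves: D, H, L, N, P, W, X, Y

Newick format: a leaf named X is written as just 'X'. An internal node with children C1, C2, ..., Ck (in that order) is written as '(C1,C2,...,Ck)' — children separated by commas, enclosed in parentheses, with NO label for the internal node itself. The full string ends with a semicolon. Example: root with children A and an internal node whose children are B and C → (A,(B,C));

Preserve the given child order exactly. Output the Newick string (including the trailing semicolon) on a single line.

internal I3 with children ['H', 'I2']
  leaf 'H' → 'H'
  internal I2 with children ['I0', 'I1', 'L', 'N']
    internal I0 with children ['W', 'P', 'Y']
      leaf 'W' → 'W'
      leaf 'P' → 'P'
      leaf 'Y' → 'Y'
    → '(W,P,Y)'
    internal I1 with children ['D', 'X']
      leaf 'D' → 'D'
      leaf 'X' → 'X'
    → '(D,X)'
    leaf 'L' → 'L'
    leaf 'N' → 'N'
  → '((W,P,Y),(D,X),L,N)'
→ '(H,((W,P,Y),(D,X),L,N))'
Final: (H,((W,P,Y),(D,X),L,N));

Answer: (H,((W,P,Y),(D,X),L,N));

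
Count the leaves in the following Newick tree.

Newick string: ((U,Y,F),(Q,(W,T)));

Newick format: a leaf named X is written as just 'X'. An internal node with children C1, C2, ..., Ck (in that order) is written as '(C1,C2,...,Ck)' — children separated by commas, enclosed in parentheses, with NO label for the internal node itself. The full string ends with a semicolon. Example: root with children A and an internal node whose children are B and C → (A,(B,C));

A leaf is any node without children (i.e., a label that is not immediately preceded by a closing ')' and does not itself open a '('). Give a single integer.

Answer: 6

Derivation:
Newick: ((U,Y,F),(Q,(W,T)));
Scan left-to-right; a leaf is any maximal label run not followed by '(':
  pos 2: leaf 'U' → count = 1
  pos 4: leaf 'Y' → count = 2
  pos 6: leaf 'F' → count = 3
  pos 10: leaf 'Q' → count = 4
  pos 13: leaf 'W' → count = 5
  pos 15: leaf 'T' → count = 6
Total leaves: 6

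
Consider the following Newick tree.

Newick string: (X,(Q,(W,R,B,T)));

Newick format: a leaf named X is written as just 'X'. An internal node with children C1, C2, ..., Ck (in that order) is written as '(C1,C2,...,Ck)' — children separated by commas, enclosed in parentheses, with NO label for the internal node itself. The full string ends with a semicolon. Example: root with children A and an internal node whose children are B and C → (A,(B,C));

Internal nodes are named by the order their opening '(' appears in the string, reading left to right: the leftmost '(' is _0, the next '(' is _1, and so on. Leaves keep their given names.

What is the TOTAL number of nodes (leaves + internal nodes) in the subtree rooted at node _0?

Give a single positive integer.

Answer: 9

Derivation:
Newick: (X,(Q,(W,R,B,T)));
Locate _0: it is the '(' at position 0 (the 1st '(' reading left to right).
Query: subtree rooted at _0
_0: subtree_size = 1 + 8
  X: subtree_size = 1 + 0
  _1: subtree_size = 1 + 6
    Q: subtree_size = 1 + 0
    _2: subtree_size = 1 + 4
      W: subtree_size = 1 + 0
      R: subtree_size = 1 + 0
      B: subtree_size = 1 + 0
      T: subtree_size = 1 + 0
Total subtree size of _0: 9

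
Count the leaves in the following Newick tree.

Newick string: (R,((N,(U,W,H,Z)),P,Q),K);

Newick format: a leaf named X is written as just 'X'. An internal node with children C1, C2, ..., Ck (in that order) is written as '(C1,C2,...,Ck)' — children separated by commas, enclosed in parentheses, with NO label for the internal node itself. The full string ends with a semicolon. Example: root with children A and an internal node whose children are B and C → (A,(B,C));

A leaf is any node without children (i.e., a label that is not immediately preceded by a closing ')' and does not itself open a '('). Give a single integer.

Newick: (R,((N,(U,W,H,Z)),P,Q),K);
Scan left-to-right; a leaf is any maximal label run not followed by '(':
  pos 1: leaf 'R' → count = 1
  pos 5: leaf 'N' → count = 2
  pos 8: leaf 'U' → count = 3
  pos 10: leaf 'W' → count = 4
  pos 12: leaf 'H' → count = 5
  pos 14: leaf 'Z' → count = 6
  pos 18: leaf 'P' → count = 7
  pos 20: leaf 'Q' → count = 8
  pos 23: leaf 'K' → count = 9
Total leaves: 9

Answer: 9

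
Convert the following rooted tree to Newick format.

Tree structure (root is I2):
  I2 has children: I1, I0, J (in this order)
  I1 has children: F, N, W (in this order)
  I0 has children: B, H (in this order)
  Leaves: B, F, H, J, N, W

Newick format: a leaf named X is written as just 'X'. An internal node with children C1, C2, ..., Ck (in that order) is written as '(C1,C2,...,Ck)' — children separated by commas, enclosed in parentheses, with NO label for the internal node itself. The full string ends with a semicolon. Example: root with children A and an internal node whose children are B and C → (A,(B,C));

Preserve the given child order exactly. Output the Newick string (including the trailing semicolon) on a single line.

Answer: ((F,N,W),(B,H),J);

Derivation:
internal I2 with children ['I1', 'I0', 'J']
  internal I1 with children ['F', 'N', 'W']
    leaf 'F' → 'F'
    leaf 'N' → 'N'
    leaf 'W' → 'W'
  → '(F,N,W)'
  internal I0 with children ['B', 'H']
    leaf 'B' → 'B'
    leaf 'H' → 'H'
  → '(B,H)'
  leaf 'J' → 'J'
→ '((F,N,W),(B,H),J)'
Final: ((F,N,W),(B,H),J);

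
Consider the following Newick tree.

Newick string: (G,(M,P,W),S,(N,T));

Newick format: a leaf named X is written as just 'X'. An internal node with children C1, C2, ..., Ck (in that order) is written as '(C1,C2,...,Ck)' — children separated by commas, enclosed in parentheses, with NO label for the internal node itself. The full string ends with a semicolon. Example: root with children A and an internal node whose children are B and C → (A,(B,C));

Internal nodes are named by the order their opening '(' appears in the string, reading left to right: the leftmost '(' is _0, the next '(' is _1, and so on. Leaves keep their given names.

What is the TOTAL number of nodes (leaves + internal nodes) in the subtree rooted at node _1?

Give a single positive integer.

Newick: (G,(M,P,W),S,(N,T));
Locate _1: it is the '(' at position 3 (the 2nd '(' reading left to right).
Query: subtree rooted at _1
_1: subtree_size = 1 + 3
  M: subtree_size = 1 + 0
  P: subtree_size = 1 + 0
  W: subtree_size = 1 + 0
Total subtree size of _1: 4

Answer: 4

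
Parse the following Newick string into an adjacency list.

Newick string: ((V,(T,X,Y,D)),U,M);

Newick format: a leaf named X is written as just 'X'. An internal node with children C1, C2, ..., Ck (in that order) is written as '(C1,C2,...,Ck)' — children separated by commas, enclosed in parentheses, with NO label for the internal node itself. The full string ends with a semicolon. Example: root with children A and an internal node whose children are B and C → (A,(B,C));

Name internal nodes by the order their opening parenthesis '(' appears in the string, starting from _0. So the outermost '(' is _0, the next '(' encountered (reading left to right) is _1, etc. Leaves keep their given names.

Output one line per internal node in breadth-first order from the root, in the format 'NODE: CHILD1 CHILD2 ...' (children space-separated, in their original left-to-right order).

Answer: _0: _1 U M
_1: V _2
_2: T X Y D

Derivation:
Input: ((V,(T,X,Y,D)),U,M);
Scanning left-to-right, naming '(' by encounter order:
  pos 0: '(' -> open internal node _0 (depth 1)
  pos 1: '(' -> open internal node _1 (depth 2)
  pos 4: '(' -> open internal node _2 (depth 3)
  pos 12: ')' -> close internal node _2 (now at depth 2)
  pos 13: ')' -> close internal node _1 (now at depth 1)
  pos 18: ')' -> close internal node _0 (now at depth 0)
Total internal nodes: 3
BFS adjacency from root:
  _0: _1 U M
  _1: V _2
  _2: T X Y D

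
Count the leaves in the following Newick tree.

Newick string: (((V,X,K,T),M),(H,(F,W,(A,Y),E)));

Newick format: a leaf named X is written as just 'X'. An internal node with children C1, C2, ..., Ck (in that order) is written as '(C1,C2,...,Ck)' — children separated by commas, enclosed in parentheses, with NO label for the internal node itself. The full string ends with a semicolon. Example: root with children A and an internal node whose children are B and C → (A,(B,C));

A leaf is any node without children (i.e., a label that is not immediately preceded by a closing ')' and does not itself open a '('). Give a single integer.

Newick: (((V,X,K,T),M),(H,(F,W,(A,Y),E)));
Scan left-to-right; a leaf is any maximal label run not followed by '(':
  pos 3: leaf 'V' → count = 1
  pos 5: leaf 'X' → count = 2
  pos 7: leaf 'K' → count = 3
  pos 9: leaf 'T' → count = 4
  pos 12: leaf 'M' → count = 5
  pos 16: leaf 'H' → count = 6
  pos 19: leaf 'F' → count = 7
  pos 21: leaf 'W' → count = 8
  pos 24: leaf 'A' → count = 9
  pos 26: leaf 'Y' → count = 10
  pos 29: leaf 'E' → count = 11
Total leaves: 11

Answer: 11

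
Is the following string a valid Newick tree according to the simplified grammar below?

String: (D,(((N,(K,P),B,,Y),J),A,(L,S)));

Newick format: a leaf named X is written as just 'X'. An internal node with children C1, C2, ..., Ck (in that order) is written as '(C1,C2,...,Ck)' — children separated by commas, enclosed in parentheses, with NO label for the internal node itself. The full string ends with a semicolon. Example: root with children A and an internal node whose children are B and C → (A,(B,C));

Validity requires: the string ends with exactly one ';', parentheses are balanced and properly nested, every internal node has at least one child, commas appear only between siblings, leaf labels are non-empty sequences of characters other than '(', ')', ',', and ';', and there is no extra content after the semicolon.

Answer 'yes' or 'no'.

Input: (D,(((N,(K,P),B,,Y),J),A,(L,S)));
Paren balance: 6 '(' vs 6 ')' OK
Ends with single ';': True
Full parse: FAILS (empty leaf label at pos 16)
Valid: False

Answer: no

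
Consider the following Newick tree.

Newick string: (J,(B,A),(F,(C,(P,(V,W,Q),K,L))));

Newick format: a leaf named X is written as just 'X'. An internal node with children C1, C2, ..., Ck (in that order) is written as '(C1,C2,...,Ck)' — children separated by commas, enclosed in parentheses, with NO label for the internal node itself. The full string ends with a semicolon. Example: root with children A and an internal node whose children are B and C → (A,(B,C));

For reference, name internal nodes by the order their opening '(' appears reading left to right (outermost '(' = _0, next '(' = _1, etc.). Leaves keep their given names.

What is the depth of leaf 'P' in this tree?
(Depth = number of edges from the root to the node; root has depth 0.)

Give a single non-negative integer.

Answer: 4

Derivation:
Newick: (J,(B,A),(F,(C,(P,(V,W,Q),K,L))));
Naming internals by '(' encounter order: outermost '(' = _0, next = _1, ...
Query node: P
Path from root: _0 -> _2 -> _3 -> _4 -> P
Depth of P: 4 (number of edges from root)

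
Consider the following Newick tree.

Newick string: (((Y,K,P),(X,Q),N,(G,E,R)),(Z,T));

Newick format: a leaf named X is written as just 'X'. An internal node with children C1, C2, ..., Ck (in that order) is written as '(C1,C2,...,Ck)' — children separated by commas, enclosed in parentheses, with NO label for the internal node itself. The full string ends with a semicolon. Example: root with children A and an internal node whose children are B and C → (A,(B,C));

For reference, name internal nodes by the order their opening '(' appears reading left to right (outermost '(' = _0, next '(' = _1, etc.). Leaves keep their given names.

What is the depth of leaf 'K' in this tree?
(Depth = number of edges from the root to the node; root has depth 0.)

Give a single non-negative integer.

Newick: (((Y,K,P),(X,Q),N,(G,E,R)),(Z,T));
Naming internals by '(' encounter order: outermost '(' = _0, next = _1, ...
Query node: K
Path from root: _0 -> _1 -> _2 -> K
Depth of K: 3 (number of edges from root)

Answer: 3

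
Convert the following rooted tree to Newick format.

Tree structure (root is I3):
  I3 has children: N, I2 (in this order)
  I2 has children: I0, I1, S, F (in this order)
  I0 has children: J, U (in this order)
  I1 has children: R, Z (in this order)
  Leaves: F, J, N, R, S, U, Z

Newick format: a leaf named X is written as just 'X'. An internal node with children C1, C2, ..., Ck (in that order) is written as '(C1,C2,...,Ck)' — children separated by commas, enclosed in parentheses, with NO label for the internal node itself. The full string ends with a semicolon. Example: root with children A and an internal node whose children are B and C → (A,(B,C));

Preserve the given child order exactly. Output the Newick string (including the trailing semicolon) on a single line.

internal I3 with children ['N', 'I2']
  leaf 'N' → 'N'
  internal I2 with children ['I0', 'I1', 'S', 'F']
    internal I0 with children ['J', 'U']
      leaf 'J' → 'J'
      leaf 'U' → 'U'
    → '(J,U)'
    internal I1 with children ['R', 'Z']
      leaf 'R' → 'R'
      leaf 'Z' → 'Z'
    → '(R,Z)'
    leaf 'S' → 'S'
    leaf 'F' → 'F'
  → '((J,U),(R,Z),S,F)'
→ '(N,((J,U),(R,Z),S,F))'
Final: (N,((J,U),(R,Z),S,F));

Answer: (N,((J,U),(R,Z),S,F));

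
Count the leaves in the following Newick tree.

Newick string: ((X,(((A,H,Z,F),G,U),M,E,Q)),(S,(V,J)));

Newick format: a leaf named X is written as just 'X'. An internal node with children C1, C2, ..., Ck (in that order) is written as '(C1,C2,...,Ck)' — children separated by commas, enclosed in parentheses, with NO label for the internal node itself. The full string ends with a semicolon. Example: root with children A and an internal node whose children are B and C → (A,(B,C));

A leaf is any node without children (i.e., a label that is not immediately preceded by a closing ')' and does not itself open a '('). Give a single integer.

Answer: 13

Derivation:
Newick: ((X,(((A,H,Z,F),G,U),M,E,Q)),(S,(V,J)));
Scan left-to-right; a leaf is any maximal label run not followed by '(':
  pos 2: leaf 'X' → count = 1
  pos 7: leaf 'A' → count = 2
  pos 9: leaf 'H' → count = 3
  pos 11: leaf 'Z' → count = 4
  pos 13: leaf 'F' → count = 5
  pos 16: leaf 'G' → count = 6
  pos 18: leaf 'U' → count = 7
  pos 21: leaf 'M' → count = 8
  pos 23: leaf 'E' → count = 9
  pos 25: leaf 'Q' → count = 10
  pos 30: leaf 'S' → count = 11
  pos 33: leaf 'V' → count = 12
  pos 35: leaf 'J' → count = 13
Total leaves: 13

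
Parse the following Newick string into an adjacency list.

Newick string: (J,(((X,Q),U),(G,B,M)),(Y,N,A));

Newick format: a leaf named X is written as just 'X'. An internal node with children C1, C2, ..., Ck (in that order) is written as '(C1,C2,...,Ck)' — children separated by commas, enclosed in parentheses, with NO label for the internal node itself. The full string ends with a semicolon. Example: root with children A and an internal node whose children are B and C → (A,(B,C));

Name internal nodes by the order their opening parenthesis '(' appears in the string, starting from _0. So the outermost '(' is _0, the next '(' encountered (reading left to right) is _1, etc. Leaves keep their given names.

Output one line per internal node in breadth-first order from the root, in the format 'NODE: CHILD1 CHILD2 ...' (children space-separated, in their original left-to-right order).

Input: (J,(((X,Q),U),(G,B,M)),(Y,N,A));
Scanning left-to-right, naming '(' by encounter order:
  pos 0: '(' -> open internal node _0 (depth 1)
  pos 3: '(' -> open internal node _1 (depth 2)
  pos 4: '(' -> open internal node _2 (depth 3)
  pos 5: '(' -> open internal node _3 (depth 4)
  pos 9: ')' -> close internal node _3 (now at depth 3)
  pos 12: ')' -> close internal node _2 (now at depth 2)
  pos 14: '(' -> open internal node _4 (depth 3)
  pos 20: ')' -> close internal node _4 (now at depth 2)
  pos 21: ')' -> close internal node _1 (now at depth 1)
  pos 23: '(' -> open internal node _5 (depth 2)
  pos 29: ')' -> close internal node _5 (now at depth 1)
  pos 30: ')' -> close internal node _0 (now at depth 0)
Total internal nodes: 6
BFS adjacency from root:
  _0: J _1 _5
  _1: _2 _4
  _5: Y N A
  _2: _3 U
  _4: G B M
  _3: X Q

Answer: _0: J _1 _5
_1: _2 _4
_5: Y N A
_2: _3 U
_4: G B M
_3: X Q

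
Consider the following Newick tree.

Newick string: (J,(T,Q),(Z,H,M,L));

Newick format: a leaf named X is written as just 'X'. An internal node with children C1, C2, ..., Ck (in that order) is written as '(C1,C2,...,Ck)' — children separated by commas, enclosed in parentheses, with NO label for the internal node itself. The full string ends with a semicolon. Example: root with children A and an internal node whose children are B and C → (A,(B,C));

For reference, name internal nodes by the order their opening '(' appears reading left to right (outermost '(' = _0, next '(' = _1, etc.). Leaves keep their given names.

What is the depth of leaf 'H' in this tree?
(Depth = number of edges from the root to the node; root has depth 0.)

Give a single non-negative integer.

Answer: 2

Derivation:
Newick: (J,(T,Q),(Z,H,M,L));
Naming internals by '(' encounter order: outermost '(' = _0, next = _1, ...
Query node: H
Path from root: _0 -> _2 -> H
Depth of H: 2 (number of edges from root)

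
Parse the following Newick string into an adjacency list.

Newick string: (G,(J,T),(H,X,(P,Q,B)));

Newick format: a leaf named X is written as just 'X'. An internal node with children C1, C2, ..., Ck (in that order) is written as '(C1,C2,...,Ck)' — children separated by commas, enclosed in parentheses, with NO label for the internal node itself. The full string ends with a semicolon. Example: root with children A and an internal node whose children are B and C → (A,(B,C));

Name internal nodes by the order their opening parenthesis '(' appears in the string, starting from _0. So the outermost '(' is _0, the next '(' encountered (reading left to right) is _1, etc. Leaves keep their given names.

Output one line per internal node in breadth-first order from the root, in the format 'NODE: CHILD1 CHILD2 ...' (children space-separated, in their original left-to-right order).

Answer: _0: G _1 _2
_1: J T
_2: H X _3
_3: P Q B

Derivation:
Input: (G,(J,T),(H,X,(P,Q,B)));
Scanning left-to-right, naming '(' by encounter order:
  pos 0: '(' -> open internal node _0 (depth 1)
  pos 3: '(' -> open internal node _1 (depth 2)
  pos 7: ')' -> close internal node _1 (now at depth 1)
  pos 9: '(' -> open internal node _2 (depth 2)
  pos 14: '(' -> open internal node _3 (depth 3)
  pos 20: ')' -> close internal node _3 (now at depth 2)
  pos 21: ')' -> close internal node _2 (now at depth 1)
  pos 22: ')' -> close internal node _0 (now at depth 0)
Total internal nodes: 4
BFS adjacency from root:
  _0: G _1 _2
  _1: J T
  _2: H X _3
  _3: P Q B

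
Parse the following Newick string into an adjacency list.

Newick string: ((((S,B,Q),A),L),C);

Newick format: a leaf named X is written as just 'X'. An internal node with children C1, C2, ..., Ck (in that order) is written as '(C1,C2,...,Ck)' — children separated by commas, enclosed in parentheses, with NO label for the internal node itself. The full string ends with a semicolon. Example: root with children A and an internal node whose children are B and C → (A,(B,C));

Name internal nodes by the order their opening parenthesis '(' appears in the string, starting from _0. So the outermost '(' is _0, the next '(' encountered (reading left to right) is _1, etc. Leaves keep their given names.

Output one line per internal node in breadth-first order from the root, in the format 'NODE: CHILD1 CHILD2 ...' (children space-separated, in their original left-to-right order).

Answer: _0: _1 C
_1: _2 L
_2: _3 A
_3: S B Q

Derivation:
Input: ((((S,B,Q),A),L),C);
Scanning left-to-right, naming '(' by encounter order:
  pos 0: '(' -> open internal node _0 (depth 1)
  pos 1: '(' -> open internal node _1 (depth 2)
  pos 2: '(' -> open internal node _2 (depth 3)
  pos 3: '(' -> open internal node _3 (depth 4)
  pos 9: ')' -> close internal node _3 (now at depth 3)
  pos 12: ')' -> close internal node _2 (now at depth 2)
  pos 15: ')' -> close internal node _1 (now at depth 1)
  pos 18: ')' -> close internal node _0 (now at depth 0)
Total internal nodes: 4
BFS adjacency from root:
  _0: _1 C
  _1: _2 L
  _2: _3 A
  _3: S B Q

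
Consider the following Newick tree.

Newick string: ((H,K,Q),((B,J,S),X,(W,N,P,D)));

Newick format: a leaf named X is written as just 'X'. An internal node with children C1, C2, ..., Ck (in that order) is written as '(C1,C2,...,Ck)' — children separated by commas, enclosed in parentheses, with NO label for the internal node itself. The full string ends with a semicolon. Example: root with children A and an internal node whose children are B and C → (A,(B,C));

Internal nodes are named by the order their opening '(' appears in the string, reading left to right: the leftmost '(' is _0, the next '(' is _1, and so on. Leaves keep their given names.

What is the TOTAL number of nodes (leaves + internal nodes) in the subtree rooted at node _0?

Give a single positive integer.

Newick: ((H,K,Q),((B,J,S),X,(W,N,P,D)));
Locate _0: it is the '(' at position 0 (the 1st '(' reading left to right).
Query: subtree rooted at _0
_0: subtree_size = 1 + 15
  _1: subtree_size = 1 + 3
    H: subtree_size = 1 + 0
    K: subtree_size = 1 + 0
    Q: subtree_size = 1 + 0
  _2: subtree_size = 1 + 10
    _3: subtree_size = 1 + 3
      B: subtree_size = 1 + 0
      J: subtree_size = 1 + 0
      S: subtree_size = 1 + 0
    X: subtree_size = 1 + 0
    _4: subtree_size = 1 + 4
      W: subtree_size = 1 + 0
      N: subtree_size = 1 + 0
      P: subtree_size = 1 + 0
      D: subtree_size = 1 + 0
Total subtree size of _0: 16

Answer: 16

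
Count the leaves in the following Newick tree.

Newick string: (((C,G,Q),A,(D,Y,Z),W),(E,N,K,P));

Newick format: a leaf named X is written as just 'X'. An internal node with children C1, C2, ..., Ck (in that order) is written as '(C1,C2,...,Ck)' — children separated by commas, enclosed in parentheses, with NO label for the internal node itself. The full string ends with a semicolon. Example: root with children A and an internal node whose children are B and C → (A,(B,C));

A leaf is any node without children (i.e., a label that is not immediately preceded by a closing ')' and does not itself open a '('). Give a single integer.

Newick: (((C,G,Q),A,(D,Y,Z),W),(E,N,K,P));
Scan left-to-right; a leaf is any maximal label run not followed by '(':
  pos 3: leaf 'C' → count = 1
  pos 5: leaf 'G' → count = 2
  pos 7: leaf 'Q' → count = 3
  pos 10: leaf 'A' → count = 4
  pos 13: leaf 'D' → count = 5
  pos 15: leaf 'Y' → count = 6
  pos 17: leaf 'Z' → count = 7
  pos 20: leaf 'W' → count = 8
  pos 24: leaf 'E' → count = 9
  pos 26: leaf 'N' → count = 10
  pos 28: leaf 'K' → count = 11
  pos 30: leaf 'P' → count = 12
Total leaves: 12

Answer: 12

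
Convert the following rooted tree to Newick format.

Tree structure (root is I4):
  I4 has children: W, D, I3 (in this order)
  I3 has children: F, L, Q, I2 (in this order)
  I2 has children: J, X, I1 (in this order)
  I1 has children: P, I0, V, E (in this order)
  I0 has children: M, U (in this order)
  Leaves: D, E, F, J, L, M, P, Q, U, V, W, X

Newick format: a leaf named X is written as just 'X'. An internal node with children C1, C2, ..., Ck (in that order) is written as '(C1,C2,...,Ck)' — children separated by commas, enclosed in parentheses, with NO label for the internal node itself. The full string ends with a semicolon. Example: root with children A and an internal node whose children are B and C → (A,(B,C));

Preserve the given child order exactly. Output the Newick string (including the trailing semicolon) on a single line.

Answer: (W,D,(F,L,Q,(J,X,(P,(M,U),V,E))));

Derivation:
internal I4 with children ['W', 'D', 'I3']
  leaf 'W' → 'W'
  leaf 'D' → 'D'
  internal I3 with children ['F', 'L', 'Q', 'I2']
    leaf 'F' → 'F'
    leaf 'L' → 'L'
    leaf 'Q' → 'Q'
    internal I2 with children ['J', 'X', 'I1']
      leaf 'J' → 'J'
      leaf 'X' → 'X'
      internal I1 with children ['P', 'I0', 'V', 'E']
        leaf 'P' → 'P'
        internal I0 with children ['M', 'U']
          leaf 'M' → 'M'
          leaf 'U' → 'U'
        → '(M,U)'
        leaf 'V' → 'V'
        leaf 'E' → 'E'
      → '(P,(M,U),V,E)'
    → '(J,X,(P,(M,U),V,E))'
  → '(F,L,Q,(J,X,(P,(M,U),V,E)))'
→ '(W,D,(F,L,Q,(J,X,(P,(M,U),V,E))))'
Final: (W,D,(F,L,Q,(J,X,(P,(M,U),V,E))));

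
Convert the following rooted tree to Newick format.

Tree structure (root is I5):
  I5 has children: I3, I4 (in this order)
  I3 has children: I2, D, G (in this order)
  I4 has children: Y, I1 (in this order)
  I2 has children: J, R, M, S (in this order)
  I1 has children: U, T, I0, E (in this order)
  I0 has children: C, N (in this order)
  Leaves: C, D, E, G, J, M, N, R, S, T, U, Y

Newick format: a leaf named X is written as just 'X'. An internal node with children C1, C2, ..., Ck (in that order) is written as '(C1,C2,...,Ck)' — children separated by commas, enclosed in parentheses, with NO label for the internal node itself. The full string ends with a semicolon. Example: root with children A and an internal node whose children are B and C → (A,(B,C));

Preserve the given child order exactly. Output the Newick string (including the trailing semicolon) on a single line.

Answer: (((J,R,M,S),D,G),(Y,(U,T,(C,N),E)));

Derivation:
internal I5 with children ['I3', 'I4']
  internal I3 with children ['I2', 'D', 'G']
    internal I2 with children ['J', 'R', 'M', 'S']
      leaf 'J' → 'J'
      leaf 'R' → 'R'
      leaf 'M' → 'M'
      leaf 'S' → 'S'
    → '(J,R,M,S)'
    leaf 'D' → 'D'
    leaf 'G' → 'G'
  → '((J,R,M,S),D,G)'
  internal I4 with children ['Y', 'I1']
    leaf 'Y' → 'Y'
    internal I1 with children ['U', 'T', 'I0', 'E']
      leaf 'U' → 'U'
      leaf 'T' → 'T'
      internal I0 with children ['C', 'N']
        leaf 'C' → 'C'
        leaf 'N' → 'N'
      → '(C,N)'
      leaf 'E' → 'E'
    → '(U,T,(C,N),E)'
  → '(Y,(U,T,(C,N),E))'
→ '(((J,R,M,S),D,G),(Y,(U,T,(C,N),E)))'
Final: (((J,R,M,S),D,G),(Y,(U,T,(C,N),E)));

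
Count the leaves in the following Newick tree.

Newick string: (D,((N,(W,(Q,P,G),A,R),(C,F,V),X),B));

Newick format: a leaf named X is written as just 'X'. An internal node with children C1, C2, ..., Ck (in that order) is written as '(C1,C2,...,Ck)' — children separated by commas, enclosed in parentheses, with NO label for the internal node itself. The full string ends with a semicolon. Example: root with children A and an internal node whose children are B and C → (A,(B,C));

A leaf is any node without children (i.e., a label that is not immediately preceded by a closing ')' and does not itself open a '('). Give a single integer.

Answer: 13

Derivation:
Newick: (D,((N,(W,(Q,P,G),A,R),(C,F,V),X),B));
Scan left-to-right; a leaf is any maximal label run not followed by '(':
  pos 1: leaf 'D' → count = 1
  pos 5: leaf 'N' → count = 2
  pos 8: leaf 'W' → count = 3
  pos 11: leaf 'Q' → count = 4
  pos 13: leaf 'P' → count = 5
  pos 15: leaf 'G' → count = 6
  pos 18: leaf 'A' → count = 7
  pos 20: leaf 'R' → count = 8
  pos 24: leaf 'C' → count = 9
  pos 26: leaf 'F' → count = 10
  pos 28: leaf 'V' → count = 11
  pos 31: leaf 'X' → count = 12
  pos 34: leaf 'B' → count = 13
Total leaves: 13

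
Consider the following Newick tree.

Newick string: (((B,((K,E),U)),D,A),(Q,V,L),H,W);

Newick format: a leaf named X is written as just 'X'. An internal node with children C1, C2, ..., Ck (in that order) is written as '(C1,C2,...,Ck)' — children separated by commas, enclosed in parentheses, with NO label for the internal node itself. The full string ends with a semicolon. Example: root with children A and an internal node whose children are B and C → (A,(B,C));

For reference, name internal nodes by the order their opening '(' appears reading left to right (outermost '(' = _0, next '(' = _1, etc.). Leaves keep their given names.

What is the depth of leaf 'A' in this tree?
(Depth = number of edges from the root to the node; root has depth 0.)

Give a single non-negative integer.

Newick: (((B,((K,E),U)),D,A),(Q,V,L),H,W);
Naming internals by '(' encounter order: outermost '(' = _0, next = _1, ...
Query node: A
Path from root: _0 -> _1 -> A
Depth of A: 2 (number of edges from root)

Answer: 2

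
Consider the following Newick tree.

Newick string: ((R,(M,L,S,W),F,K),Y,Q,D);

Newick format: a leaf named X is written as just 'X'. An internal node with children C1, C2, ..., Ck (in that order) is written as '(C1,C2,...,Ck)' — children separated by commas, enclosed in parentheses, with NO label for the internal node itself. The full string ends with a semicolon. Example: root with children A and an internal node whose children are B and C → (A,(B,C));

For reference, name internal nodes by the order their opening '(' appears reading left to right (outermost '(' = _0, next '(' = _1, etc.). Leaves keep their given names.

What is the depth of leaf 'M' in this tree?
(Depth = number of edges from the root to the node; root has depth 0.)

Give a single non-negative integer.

Newick: ((R,(M,L,S,W),F,K),Y,Q,D);
Naming internals by '(' encounter order: outermost '(' = _0, next = _1, ...
Query node: M
Path from root: _0 -> _1 -> _2 -> M
Depth of M: 3 (number of edges from root)

Answer: 3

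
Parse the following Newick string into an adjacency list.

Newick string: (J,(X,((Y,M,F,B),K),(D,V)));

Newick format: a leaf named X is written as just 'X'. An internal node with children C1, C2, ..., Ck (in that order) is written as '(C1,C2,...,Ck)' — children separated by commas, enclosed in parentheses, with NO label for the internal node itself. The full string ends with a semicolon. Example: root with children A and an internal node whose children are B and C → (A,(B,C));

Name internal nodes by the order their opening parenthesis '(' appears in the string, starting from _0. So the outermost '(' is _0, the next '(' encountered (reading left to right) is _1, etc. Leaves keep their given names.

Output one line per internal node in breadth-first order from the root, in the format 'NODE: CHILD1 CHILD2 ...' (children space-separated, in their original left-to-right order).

Answer: _0: J _1
_1: X _2 _4
_2: _3 K
_4: D V
_3: Y M F B

Derivation:
Input: (J,(X,((Y,M,F,B),K),(D,V)));
Scanning left-to-right, naming '(' by encounter order:
  pos 0: '(' -> open internal node _0 (depth 1)
  pos 3: '(' -> open internal node _1 (depth 2)
  pos 6: '(' -> open internal node _2 (depth 3)
  pos 7: '(' -> open internal node _3 (depth 4)
  pos 15: ')' -> close internal node _3 (now at depth 3)
  pos 18: ')' -> close internal node _2 (now at depth 2)
  pos 20: '(' -> open internal node _4 (depth 3)
  pos 24: ')' -> close internal node _4 (now at depth 2)
  pos 25: ')' -> close internal node _1 (now at depth 1)
  pos 26: ')' -> close internal node _0 (now at depth 0)
Total internal nodes: 5
BFS adjacency from root:
  _0: J _1
  _1: X _2 _4
  _2: _3 K
  _4: D V
  _3: Y M F B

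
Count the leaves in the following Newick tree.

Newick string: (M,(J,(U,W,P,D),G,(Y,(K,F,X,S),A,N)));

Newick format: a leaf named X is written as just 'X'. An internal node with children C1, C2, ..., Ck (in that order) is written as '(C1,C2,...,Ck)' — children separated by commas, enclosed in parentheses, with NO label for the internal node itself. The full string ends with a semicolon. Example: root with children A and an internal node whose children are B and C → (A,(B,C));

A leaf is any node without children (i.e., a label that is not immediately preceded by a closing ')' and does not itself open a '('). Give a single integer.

Answer: 14

Derivation:
Newick: (M,(J,(U,W,P,D),G,(Y,(K,F,X,S),A,N)));
Scan left-to-right; a leaf is any maximal label run not followed by '(':
  pos 1: leaf 'M' → count = 1
  pos 4: leaf 'J' → count = 2
  pos 7: leaf 'U' → count = 3
  pos 9: leaf 'W' → count = 4
  pos 11: leaf 'P' → count = 5
  pos 13: leaf 'D' → count = 6
  pos 16: leaf 'G' → count = 7
  pos 19: leaf 'Y' → count = 8
  pos 22: leaf 'K' → count = 9
  pos 24: leaf 'F' → count = 10
  pos 26: leaf 'X' → count = 11
  pos 28: leaf 'S' → count = 12
  pos 31: leaf 'A' → count = 13
  pos 33: leaf 'N' → count = 14
Total leaves: 14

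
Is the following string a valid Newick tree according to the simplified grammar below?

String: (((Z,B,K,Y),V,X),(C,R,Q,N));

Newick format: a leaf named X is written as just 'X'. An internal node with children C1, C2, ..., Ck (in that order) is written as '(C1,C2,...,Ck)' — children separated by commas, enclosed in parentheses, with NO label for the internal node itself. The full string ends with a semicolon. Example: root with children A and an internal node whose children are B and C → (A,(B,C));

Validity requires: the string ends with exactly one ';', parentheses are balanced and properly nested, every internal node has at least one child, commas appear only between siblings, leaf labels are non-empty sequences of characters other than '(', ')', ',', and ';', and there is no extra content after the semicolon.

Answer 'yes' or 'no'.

Input: (((Z,B,K,Y),V,X),(C,R,Q,N));
Paren balance: 4 '(' vs 4 ')' OK
Ends with single ';': True
Full parse: OK
Valid: True

Answer: yes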